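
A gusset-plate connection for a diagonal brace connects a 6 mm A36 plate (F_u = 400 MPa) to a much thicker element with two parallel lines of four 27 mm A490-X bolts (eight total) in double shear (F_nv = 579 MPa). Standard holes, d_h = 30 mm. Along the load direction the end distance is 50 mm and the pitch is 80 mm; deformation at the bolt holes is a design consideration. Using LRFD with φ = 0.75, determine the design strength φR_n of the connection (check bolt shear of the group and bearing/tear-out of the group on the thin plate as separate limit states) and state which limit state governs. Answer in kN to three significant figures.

Bolt shear: A_b = π·27²/4 = 572.6 mm²; R_n = 579 × 572.6 × 8 × 2 / 1000 = 5304 kN → 0.75 × 5304 = 3980 kN.
Bearing (1.2 l_c t F_u ≤ 2.4 d t F_u): upper limit = 2.4·27·6·400 / 1000 = 155.5 kN.
  Edge l_c = 50 − 30/2 = 35 → r_n = 100.8 kN; interior l_c = 80 − 30 = 50 → r_n = 144 kN.
  R_n,bearing = 2·100.8 + 6·144 = 1066 kN → 0.75 × 1066 = 799 kN.
Bearing governs: 799 kN.

799 kN (bearing governs)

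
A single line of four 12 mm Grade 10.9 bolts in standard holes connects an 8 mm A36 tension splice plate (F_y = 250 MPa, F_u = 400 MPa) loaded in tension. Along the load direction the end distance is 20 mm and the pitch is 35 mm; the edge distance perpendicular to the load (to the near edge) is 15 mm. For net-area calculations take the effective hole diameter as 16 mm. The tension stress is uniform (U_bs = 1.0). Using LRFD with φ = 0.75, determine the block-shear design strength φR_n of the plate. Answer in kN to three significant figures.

Shear plane L_v = 20 + 3·35 = 125 mm; A_gv = 125 × 8 = 1000 mm².
A_nv = (125 − 3.5·16) × 8 = 552 mm².
A_nt = (15 − 0.5·16) × 8 = 56 mm².
0.6 F_u A_nv = 132.5 kN; 0.6 F_y A_gv = 150 kN → shear rupture governs the shear term.
R_n = 132.5 + 1.0 × 400 × 56 / 1000 = 154.9 kN.
Design strength φR_n = 0.75 × 154.9 = 116 kN.

116 kN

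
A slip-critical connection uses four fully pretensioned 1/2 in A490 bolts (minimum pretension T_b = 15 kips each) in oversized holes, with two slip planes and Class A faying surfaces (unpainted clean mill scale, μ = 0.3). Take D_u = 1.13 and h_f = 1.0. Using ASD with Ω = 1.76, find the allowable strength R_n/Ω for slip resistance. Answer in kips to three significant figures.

R_n = μ · D_u · h_f · T_b · n_s · n_b = 0.3 × 1.13 × 1.0 × 15 × 2 × 4 = 40.68 kips.
Allowable strength R_n/Ω = 40.68 / 1.76 = 23.1 kips.

23.1 kips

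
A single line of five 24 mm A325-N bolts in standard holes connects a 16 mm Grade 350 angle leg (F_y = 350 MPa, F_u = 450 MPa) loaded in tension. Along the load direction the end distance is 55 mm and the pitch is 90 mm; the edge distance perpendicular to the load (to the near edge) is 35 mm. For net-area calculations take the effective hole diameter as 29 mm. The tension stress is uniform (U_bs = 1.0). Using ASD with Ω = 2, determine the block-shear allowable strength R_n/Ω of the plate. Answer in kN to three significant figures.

688 kN

Shear plane L_v = 55 + 4·90 = 415 mm; A_gv = 415 × 16 = 6640 mm².
A_nv = (415 − 4.5·29) × 16 = 4552 mm².
A_nt = (35 − 0.5·29) × 16 = 328 mm².
0.6 F_u A_nv = 1229 kN; 0.6 F_y A_gv = 1394 kN → shear rupture governs the shear term.
R_n = 1229 + 1.0 × 450 × 328 / 1000 = 1377 kN.
Allowable strength R_n/Ω = 1377 / 2 = 688 kN.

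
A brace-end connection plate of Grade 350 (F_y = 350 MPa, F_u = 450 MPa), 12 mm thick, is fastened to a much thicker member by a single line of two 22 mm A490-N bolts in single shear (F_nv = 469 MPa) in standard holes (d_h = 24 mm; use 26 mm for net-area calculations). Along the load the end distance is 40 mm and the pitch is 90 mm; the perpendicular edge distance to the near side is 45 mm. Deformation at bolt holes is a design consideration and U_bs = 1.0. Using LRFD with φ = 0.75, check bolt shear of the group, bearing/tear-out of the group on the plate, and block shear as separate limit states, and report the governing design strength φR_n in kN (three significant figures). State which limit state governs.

267 kN (bolt shear governs)

Bolt shear: A_b = π·22²/4 = 380.1 mm²; R_n = 469 × 380.1 × 2 × 1 / 1000 = 356.6 kN → 0.75 × 356.6 = 267 kN.
Bearing: edge l_c = 28, r_n = 181.4 kN; interior l_c = 66, r_n = 285.1 kN; R_n = 181.4 + 1·285.1 = 466.6 kN → 350 kN.
Block shear: A_gv = 1560, A_nv = 1092, A_nt = 384 mm²; R_n = min(0.6F_uA_nv, 0.6F_yA_gv) + U_bs·F_u·A_nt = 467.6 kN → 351 kN.
Bolt shear governs: 267 kN.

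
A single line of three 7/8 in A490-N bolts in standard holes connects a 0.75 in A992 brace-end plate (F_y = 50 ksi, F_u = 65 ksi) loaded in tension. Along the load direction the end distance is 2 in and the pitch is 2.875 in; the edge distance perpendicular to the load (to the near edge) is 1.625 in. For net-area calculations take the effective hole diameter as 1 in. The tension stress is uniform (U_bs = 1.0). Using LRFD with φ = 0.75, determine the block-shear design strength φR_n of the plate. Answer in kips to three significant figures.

156 kips

Shear plane L_v = 2 + 2·2.875 = 7.75 in; A_gv = 7.75 × 0.75 = 5.812 in².
A_nv = (7.75 − 2.5·1) × 0.75 = 3.938 in².
A_nt = (1.625 − 0.5·1) × 0.75 = 0.8438 in².
0.6 F_u A_nv = 153.6 kips; 0.6 F_y A_gv = 174.4 kips → shear rupture governs the shear term.
R_n = 153.6 + 1.0 × 65 × 0.8438 = 208.4 kips.
Design strength φR_n = 0.75 × 208.4 = 156 kips.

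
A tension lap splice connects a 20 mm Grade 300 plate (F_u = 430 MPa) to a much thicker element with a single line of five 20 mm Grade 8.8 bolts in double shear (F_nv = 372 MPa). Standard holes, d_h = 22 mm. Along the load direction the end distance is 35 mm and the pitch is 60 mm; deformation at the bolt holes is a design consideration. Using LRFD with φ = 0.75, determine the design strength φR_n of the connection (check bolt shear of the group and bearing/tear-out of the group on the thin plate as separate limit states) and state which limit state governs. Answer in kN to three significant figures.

Bolt shear: A_b = π·20²/4 = 314.2 mm²; R_n = 372 × 314.2 × 5 × 2 / 1000 = 1169 kN → 0.75 × 1169 = 877 kN.
Bearing (1.2 l_c t F_u ≤ 2.4 d t F_u): upper limit = 2.4·20·20·430 / 1000 = 412.8 kN.
  Edge l_c = 35 − 22/2 = 24 → r_n = 247.7 kN; interior l_c = 60 − 22 = 38 → r_n = 392.2 kN.
  R_n,bearing = 1·247.7 + 4·392.2 = 1816 kN → 0.75 × 1816 = 1360 kN.
Bolt shear governs: 877 kN.

877 kN (bolt shear governs)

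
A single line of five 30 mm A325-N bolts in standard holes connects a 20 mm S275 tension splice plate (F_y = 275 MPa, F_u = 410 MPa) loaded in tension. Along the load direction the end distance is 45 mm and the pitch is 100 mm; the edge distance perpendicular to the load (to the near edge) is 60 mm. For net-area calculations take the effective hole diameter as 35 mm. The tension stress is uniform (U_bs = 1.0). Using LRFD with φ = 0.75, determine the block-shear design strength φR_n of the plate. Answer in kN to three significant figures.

Shear plane L_v = 45 + 4·100 = 445 mm; A_gv = 445 × 20 = 8900 mm².
A_nv = (445 − 4.5·35) × 20 = 5750 mm².
A_nt = (60 − 0.5·35) × 20 = 850 mm².
0.6 F_u A_nv = 1414 kN; 0.6 F_y A_gv = 1468 kN → shear rupture governs the shear term.
R_n = 1414 + 1.0 × 410 × 850 / 1000 = 1763 kN.
Design strength φR_n = 0.75 × 1763 = 1320 kN.

1320 kN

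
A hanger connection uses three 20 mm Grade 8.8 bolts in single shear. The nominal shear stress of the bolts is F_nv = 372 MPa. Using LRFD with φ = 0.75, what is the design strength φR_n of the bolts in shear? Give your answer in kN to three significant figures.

263 kN

A_b = π × 20² / 4 = 314.2 mm².
R_n = F_nv · A_b · n · n_s = 372 × 314.2 × 3 × 1 / 1000 = 350.6 kN.
Design strength φR_n = 0.75 × 350.6 = 263 kN.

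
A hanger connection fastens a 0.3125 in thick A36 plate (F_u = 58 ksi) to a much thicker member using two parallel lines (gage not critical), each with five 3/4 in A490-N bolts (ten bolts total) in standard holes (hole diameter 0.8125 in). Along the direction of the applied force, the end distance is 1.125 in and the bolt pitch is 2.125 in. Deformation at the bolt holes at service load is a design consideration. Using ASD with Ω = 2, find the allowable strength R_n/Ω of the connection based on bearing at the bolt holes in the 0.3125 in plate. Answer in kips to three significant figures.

130 kips

Per bolt r_n = 1.2 l_c t F_u ≤ 2.4 d t F_u; upper limit = 2.4 × 0.75 × 0.3125 × 58 = 32.62 kips.
Edge bolt: l_c = 1.125 − 0.8125/2 = 0.7188 in → 1.2 × 0.7188 × 0.3125 × 58 = 15.63 → r_n = 15.63 kips.
Interior bolts: l_c = 2.125 − 0.8125 = 1.312 in → 1.2 × 1.312 × 0.3125 × 58 = 28.55 → r_n = 28.55 kips.
R_n = 2 × 15.63 + 8 × 28.55 = 259.6 kips.
Allowable strength R_n/Ω = 259.6 / 2 = 130 kips.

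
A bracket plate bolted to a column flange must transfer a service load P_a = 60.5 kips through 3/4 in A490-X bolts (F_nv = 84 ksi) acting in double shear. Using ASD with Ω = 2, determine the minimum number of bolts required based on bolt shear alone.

2 bolts

A_b = π·0.75²/4 = 0.4418 in².
Per-bolt allowable strength R_n/Ω = 84 × 0.4418 × 2 / 2 = 37.11 kips.
n ≥ 60.5 / 37.11 = 1.63 → use 2 bolts.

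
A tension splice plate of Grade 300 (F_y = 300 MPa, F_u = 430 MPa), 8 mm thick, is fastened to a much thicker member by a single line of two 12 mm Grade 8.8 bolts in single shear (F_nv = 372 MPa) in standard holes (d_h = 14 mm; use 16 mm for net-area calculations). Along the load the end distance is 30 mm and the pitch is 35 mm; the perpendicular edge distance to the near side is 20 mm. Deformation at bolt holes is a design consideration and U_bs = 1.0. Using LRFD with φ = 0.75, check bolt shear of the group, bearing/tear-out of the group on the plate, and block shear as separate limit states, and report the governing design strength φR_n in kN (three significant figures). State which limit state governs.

Bolt shear: A_b = π·12²/4 = 113.1 mm²; R_n = 372 × 113.1 × 2 × 1 / 1000 = 84.14 kN → 0.75 × 84.14 = 63.1 kN.
Bearing: edge l_c = 23, r_n = 94.94 kN; interior l_c = 21, r_n = 86.69 kN; R_n = 94.94 + 1·86.69 = 181.6 kN → 136 kN.
Block shear: A_gv = 520, A_nv = 328, A_nt = 96 mm²; R_n = min(0.6F_uA_nv, 0.6F_yA_gv) + U_bs·F_u·A_nt = 125.9 kN → 94.4 kN.
Bolt shear governs: 63.1 kN.

63.1 kN (bolt shear governs)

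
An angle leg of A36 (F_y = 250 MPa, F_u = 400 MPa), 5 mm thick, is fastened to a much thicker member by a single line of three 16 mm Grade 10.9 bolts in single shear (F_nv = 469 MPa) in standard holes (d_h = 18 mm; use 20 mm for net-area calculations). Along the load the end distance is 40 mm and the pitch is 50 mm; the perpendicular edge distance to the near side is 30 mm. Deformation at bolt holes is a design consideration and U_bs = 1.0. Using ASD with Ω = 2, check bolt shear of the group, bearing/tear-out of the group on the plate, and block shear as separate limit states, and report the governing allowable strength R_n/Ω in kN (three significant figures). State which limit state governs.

72.5 kN (block shear governs)

Bolt shear: A_b = π·16²/4 = 201.1 mm²; R_n = 469 × 201.1 × 3 × 1 / 1000 = 282.9 kN → 282.9 / 2 = 141 kN.
Bearing: edge l_c = 31, r_n = 74.4 kN; interior l_c = 32, r_n = 76.8 kN; R_n = 74.4 + 2·76.8 = 228 kN → 114 kN.
Block shear: A_gv = 700, A_nv = 450, A_nt = 100 mm²; R_n = min(0.6F_uA_nv, 0.6F_yA_gv) + U_bs·F_u·A_nt = 145 kN → 72.5 kN.
Block shear governs: 72.5 kN.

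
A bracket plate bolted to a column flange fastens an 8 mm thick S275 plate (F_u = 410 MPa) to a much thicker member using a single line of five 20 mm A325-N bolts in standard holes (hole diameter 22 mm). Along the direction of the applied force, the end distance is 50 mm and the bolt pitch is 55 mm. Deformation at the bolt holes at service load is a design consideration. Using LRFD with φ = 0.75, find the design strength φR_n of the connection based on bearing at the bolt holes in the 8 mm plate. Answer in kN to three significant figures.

Per bolt r_n = 1.2 l_c t F_u ≤ 2.4 d t F_u; upper limit = 2.4 × 20 × 8 × 410 / 1000 = 157.4 kN.
Edge bolt: l_c = 50 − 22/2 = 39 mm → 1.2 × 39 × 8 × 410 / 1000 = 153.5 → r_n = 153.5 kN.
Interior bolts: l_c = 55 − 22 = 33 mm → 1.2 × 33 × 8 × 410 / 1000 = 129.9 → r_n = 129.9 kN.
R_n = 1 × 153.5 + 4 × 129.9 = 673.1 kN.
Design strength φR_n = 0.75 × 673.1 = 505 kN.

505 kN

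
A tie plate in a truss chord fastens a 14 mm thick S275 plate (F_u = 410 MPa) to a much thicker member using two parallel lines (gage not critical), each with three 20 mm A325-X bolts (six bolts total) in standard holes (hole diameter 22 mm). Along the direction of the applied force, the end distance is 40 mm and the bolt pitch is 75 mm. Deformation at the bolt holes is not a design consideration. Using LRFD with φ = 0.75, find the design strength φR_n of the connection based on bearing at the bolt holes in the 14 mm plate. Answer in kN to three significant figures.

Per bolt r_n = 1.5 l_c t F_u ≤ 3.0 d t F_u; upper limit = 3.0 × 20 × 14 × 410 / 1000 = 344.4 kN.
Edge bolt: l_c = 40 − 22/2 = 29 mm → 1.5 × 29 × 14 × 410 / 1000 = 249.7 → r_n = 249.7 kN.
Interior bolts: l_c = 75 − 22 = 53 mm → 1.5 × 53 × 14 × 410 / 1000 = 456.3 → r_n = 344.4 kN.
R_n = 2 × 249.7 + 4 × 344.4 = 1877 kN.
Design strength φR_n = 0.75 × 1877 = 1410 kN.

1410 kN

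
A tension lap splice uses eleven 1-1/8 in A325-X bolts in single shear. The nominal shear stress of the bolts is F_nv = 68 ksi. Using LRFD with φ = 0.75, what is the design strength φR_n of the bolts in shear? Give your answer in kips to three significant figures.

558 kips

A_b = π × 1.125² / 4 = 0.994 in².
R_n = F_nv · A_b · n · n_s = 68 × 0.994 × 11 × 1 = 743.5 kips.
Design strength φR_n = 0.75 × 743.5 = 558 kips.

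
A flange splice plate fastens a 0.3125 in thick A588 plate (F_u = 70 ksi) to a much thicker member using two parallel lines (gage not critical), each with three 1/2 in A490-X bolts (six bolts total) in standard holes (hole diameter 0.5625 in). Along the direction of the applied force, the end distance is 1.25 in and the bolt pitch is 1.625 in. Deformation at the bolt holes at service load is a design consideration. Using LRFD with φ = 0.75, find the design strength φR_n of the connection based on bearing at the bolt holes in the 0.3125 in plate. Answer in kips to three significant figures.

Per bolt r_n = 1.2 l_c t F_u ≤ 2.4 d t F_u; upper limit = 2.4 × 0.5 × 0.3125 × 70 = 26.25 kips.
Edge bolt: l_c = 1.25 − 0.5625/2 = 0.9688 in → 1.2 × 0.9688 × 0.3125 × 70 = 25.43 → r_n = 25.43 kips.
Interior bolts: l_c = 1.625 − 0.5625 = 1.062 in → 1.2 × 1.062 × 0.3125 × 70 = 27.89 → r_n = 26.25 kips.
R_n = 2 × 25.43 + 4 × 26.25 = 155.9 kips.
Design strength φR_n = 0.75 × 155.9 = 117 kips.

117 kips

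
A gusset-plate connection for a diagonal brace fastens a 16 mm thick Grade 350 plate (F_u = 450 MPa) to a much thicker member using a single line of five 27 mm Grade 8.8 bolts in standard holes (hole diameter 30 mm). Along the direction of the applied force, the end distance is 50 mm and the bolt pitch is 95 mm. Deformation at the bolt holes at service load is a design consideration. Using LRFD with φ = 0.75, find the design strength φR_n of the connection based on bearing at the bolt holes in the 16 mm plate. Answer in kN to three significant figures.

Per bolt r_n = 1.2 l_c t F_u ≤ 2.4 d t F_u; upper limit = 2.4 × 27 × 16 × 450 / 1000 = 466.6 kN.
Edge bolt: l_c = 50 − 30/2 = 35 mm → 1.2 × 35 × 16 × 450 / 1000 = 302.4 → r_n = 302.4 kN.
Interior bolts: l_c = 95 − 30 = 65 mm → 1.2 × 65 × 16 × 450 / 1000 = 561.6 → r_n = 466.6 kN.
R_n = 1 × 302.4 + 4 × 466.6 = 2169 kN.
Design strength φR_n = 0.75 × 2169 = 1630 kN.

1630 kN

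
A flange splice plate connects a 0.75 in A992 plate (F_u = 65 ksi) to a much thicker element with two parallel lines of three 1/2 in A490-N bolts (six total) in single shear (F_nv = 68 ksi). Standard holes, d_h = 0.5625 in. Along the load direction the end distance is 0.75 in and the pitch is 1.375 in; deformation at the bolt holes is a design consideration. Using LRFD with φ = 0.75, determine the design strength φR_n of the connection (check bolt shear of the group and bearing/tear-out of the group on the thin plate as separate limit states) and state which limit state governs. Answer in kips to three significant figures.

60.1 kips (bolt shear governs)

Bolt shear: A_b = π·0.5²/4 = 0.1963 in²; R_n = 68 × 0.1963 × 6 × 1 = 80.11 kips → 0.75 × 80.11 = 60.1 kips.
Bearing (1.2 l_c t F_u ≤ 2.4 d t F_u): upper limit = 2.4·0.5·0.75·65 = 58.5 kips.
  Edge l_c = 0.75 − 0.5625/2 = 0.4688 → r_n = 27.42 kips; interior l_c = 1.375 − 0.5625 = 0.8125 → r_n = 47.53 kips.
  R_n,bearing = 2·27.42 + 4·47.53 = 245 kips → 0.75 × 245 = 184 kips.
Bolt shear governs: 60.1 kips.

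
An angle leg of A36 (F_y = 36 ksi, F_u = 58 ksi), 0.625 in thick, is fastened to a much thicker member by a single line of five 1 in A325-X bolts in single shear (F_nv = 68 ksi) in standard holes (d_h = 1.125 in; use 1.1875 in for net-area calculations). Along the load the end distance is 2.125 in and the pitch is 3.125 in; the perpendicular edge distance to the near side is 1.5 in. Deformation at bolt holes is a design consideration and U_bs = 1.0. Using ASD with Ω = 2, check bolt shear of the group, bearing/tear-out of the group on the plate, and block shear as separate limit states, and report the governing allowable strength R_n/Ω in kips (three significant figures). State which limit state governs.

115 kips (block shear governs)

Bolt shear: A_b = π·1²/4 = 0.7854 in²; R_n = 68 × 0.7854 × 5 × 1 = 267 kips → 267 / 2 = 134 kips.
Bearing: edge l_c = 1.562, r_n = 67.97 kips; interior l_c = 2, r_n = 87 kips; R_n = 67.97 + 4·87 = 416 kips → 208 kips.
Block shear: A_gv = 9.141, A_nv = 5.801, A_nt = 0.5664 in²; R_n = min(0.6F_uA_nv, 0.6F_yA_gv) + U_bs·F_u·A_nt = 230.3 kips → 115 kips.
Block shear governs: 115 kips.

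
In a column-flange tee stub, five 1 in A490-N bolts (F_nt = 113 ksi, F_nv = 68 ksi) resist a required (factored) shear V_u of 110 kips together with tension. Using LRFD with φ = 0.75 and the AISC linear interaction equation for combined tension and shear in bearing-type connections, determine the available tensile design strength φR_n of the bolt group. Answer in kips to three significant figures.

A_b = π·1²/4 = 0.7854 in²; f_rv = 110 / (5 × 0.7854) = 28.01 ksi.
F'_nt = 1.3 F_nt − (F_nt / φF_nv) f_rv = 1.3·113 − (113/(0.75·68))·28.01 = 84.84 ksi, capped at F_nt → F'_nt = 84.84 ksi.
R_n = F'_nt · A_b · n = 84.84 × 0.7854 × 5 = 333.1 kips.
Design strength φR_n = 0.75 × 333.1 = 250 kips.

250 kips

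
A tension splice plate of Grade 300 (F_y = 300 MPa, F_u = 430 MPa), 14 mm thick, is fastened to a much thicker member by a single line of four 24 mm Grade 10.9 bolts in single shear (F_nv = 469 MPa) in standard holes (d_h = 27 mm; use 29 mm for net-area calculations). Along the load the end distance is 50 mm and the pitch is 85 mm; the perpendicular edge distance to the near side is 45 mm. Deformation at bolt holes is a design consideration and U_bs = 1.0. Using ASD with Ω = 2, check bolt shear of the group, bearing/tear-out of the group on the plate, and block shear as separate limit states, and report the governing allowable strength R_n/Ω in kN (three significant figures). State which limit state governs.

424 kN (bolt shear governs)

Bolt shear: A_b = π·24²/4 = 452.4 mm²; R_n = 469 × 452.4 × 4 × 1 / 1000 = 848.7 kN → 848.7 / 2 = 424 kN.
Bearing: edge l_c = 36.5, r_n = 263.7 kN; interior l_c = 58, r_n = 346.8 kN; R_n = 263.7 + 3·346.8 = 1304 kN → 652 kN.
Block shear: A_gv = 4270, A_nv = 2849, A_nt = 427 mm²; R_n = min(0.6F_uA_nv, 0.6F_yA_gv) + U_bs·F_u·A_nt = 918.7 kN → 459 kN.
Bolt shear governs: 424 kN.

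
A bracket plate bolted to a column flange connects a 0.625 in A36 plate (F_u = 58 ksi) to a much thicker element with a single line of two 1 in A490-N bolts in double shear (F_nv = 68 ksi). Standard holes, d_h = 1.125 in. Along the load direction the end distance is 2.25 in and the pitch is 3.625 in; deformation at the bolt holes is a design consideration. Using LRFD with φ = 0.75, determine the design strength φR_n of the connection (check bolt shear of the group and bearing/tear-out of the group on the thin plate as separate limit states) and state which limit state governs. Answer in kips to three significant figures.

120 kips (bearing governs)

Bolt shear: A_b = π·1²/4 = 0.7854 in²; R_n = 68 × 0.7854 × 2 × 2 = 213.6 kips → 0.75 × 213.6 = 160 kips.
Bearing (1.2 l_c t F_u ≤ 2.4 d t F_u): upper limit = 2.4·1·0.625·58 = 87 kips.
  Edge l_c = 2.25 − 1.125/2 = 1.688 → r_n = 73.41 kips; interior l_c = 3.625 − 1.125 = 2.5 → r_n = 87 kips.
  R_n,bearing = 1·73.41 + 1·87 = 160.4 kips → 0.75 × 160.4 = 120 kips.
Bearing governs: 120 kips.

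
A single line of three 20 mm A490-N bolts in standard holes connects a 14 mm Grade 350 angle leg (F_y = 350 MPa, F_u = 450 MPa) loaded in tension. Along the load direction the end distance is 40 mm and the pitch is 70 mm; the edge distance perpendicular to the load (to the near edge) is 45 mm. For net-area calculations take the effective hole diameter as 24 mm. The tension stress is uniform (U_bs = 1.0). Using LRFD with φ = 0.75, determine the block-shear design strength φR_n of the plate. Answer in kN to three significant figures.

Shear plane L_v = 40 + 2·70 = 180 mm; A_gv = 180 × 14 = 2520 mm².
A_nv = (180 − 2.5·24) × 14 = 1680 mm².
A_nt = (45 − 0.5·24) × 14 = 462 mm².
0.6 F_u A_nv = 453.6 kN; 0.6 F_y A_gv = 529.2 kN → shear rupture governs the shear term.
R_n = 453.6 + 1.0 × 450 × 462 / 1000 = 661.5 kN.
Design strength φR_n = 0.75 × 661.5 = 496 kN.

496 kN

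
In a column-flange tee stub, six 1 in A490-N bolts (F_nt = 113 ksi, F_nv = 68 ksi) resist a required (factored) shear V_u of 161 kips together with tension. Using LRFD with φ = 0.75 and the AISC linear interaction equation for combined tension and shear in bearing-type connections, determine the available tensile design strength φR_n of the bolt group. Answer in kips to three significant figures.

A_b = π·1²/4 = 0.7854 in²; f_rv = 161 / (6 × 0.7854) = 34.17 ksi.
F'_nt = 1.3 F_nt − (F_nt / φF_nv) f_rv = 1.3·113 − (113/(0.75·68))·34.17 = 71.2 ksi, capped at F_nt → F'_nt = 71.2 ksi.
R_n = F'_nt · A_b · n = 71.2 × 0.7854 × 6 = 335.5 kips.
Design strength φR_n = 0.75 × 335.5 = 252 kips.

252 kips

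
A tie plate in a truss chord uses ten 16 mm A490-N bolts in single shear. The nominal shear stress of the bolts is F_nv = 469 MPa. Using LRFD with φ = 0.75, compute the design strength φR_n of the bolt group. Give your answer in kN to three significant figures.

A_b = π × 16² / 4 = 201.1 mm².
R_n = F_nv · A_b · n · n_s = 469 × 201.1 × 10 × 1 / 1000 = 943 kN.
Design strength φR_n = 0.75 × 943 = 707 kN.

707 kN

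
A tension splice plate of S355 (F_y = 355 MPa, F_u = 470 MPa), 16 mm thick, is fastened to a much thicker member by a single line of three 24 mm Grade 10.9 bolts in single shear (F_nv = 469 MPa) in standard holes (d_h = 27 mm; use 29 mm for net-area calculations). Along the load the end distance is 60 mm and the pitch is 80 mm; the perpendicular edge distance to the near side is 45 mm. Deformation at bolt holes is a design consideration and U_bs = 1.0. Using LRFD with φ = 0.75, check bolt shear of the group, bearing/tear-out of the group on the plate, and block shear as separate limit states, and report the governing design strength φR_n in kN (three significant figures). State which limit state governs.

Bolt shear: A_b = π·24²/4 = 452.4 mm²; R_n = 469 × 452.4 × 3 × 1 / 1000 = 636.5 kN → 0.75 × 636.5 = 477 kN.
Bearing: edge l_c = 46.5, r_n = 419.6 kN; interior l_c = 53, r_n = 433.2 kN; R_n = 419.6 + 2·433.2 = 1286 kN → 964 kN.
Block shear: A_gv = 3520, A_nv = 2360, A_nt = 488 mm²; R_n = min(0.6F_uA_nv, 0.6F_yA_gv) + U_bs·F_u·A_nt = 894.9 kN → 671 kN.
Bolt shear governs: 477 kN.

477 kN (bolt shear governs)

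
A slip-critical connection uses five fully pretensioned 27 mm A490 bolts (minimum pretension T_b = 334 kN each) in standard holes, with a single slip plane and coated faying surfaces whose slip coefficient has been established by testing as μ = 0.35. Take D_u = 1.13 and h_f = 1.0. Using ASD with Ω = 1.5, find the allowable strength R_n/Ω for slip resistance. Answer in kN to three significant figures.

R_n = μ · D_u · h_f · T_b · n_s · n_b = 0.35 × 1.13 × 1.0 × 334 × 1 × 5 = 660.5 kN.
Allowable strength R_n/Ω = 660.5 / 1.5 = 440 kN.

440 kN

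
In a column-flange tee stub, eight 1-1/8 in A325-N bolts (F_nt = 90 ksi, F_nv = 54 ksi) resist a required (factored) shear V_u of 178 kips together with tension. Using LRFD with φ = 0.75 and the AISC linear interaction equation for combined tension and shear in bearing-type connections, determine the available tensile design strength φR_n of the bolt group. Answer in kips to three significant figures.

A_b = π·1.125²/4 = 0.994 in²; f_rv = 178 / (8 × 0.994) = 22.38 ksi.
F'_nt = 1.3 F_nt − (F_nt / φF_nv) f_rv = 1.3·90 − (90/(0.75·54))·22.38 = 67.26 ksi, capped at F_nt → F'_nt = 67.26 ksi.
R_n = F'_nt · A_b · n = 67.26 × 0.994 × 8 = 534.8 kips.
Design strength φR_n = 0.75 × 534.8 = 401 kips.

401 kips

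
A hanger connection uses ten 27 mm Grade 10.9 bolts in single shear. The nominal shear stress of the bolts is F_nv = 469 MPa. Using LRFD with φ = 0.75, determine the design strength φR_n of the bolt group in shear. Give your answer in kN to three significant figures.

A_b = π × 27² / 4 = 572.6 mm².
R_n = F_nv · A_b · n · n_s = 469 × 572.6 × 10 × 1 / 1000 = 2685 kN.
Design strength φR_n = 0.75 × 2685 = 2010 kN.

2010 kN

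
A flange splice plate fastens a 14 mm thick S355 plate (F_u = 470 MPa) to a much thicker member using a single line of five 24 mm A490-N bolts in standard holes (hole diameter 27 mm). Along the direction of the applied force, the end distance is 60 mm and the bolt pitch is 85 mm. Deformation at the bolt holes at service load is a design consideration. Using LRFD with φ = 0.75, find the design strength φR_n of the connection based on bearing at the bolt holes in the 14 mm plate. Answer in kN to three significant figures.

Per bolt r_n = 1.2 l_c t F_u ≤ 2.4 d t F_u; upper limit = 2.4 × 24 × 14 × 470 / 1000 = 379 kN.
Edge bolt: l_c = 60 − 27/2 = 46.5 mm → 1.2 × 46.5 × 14 × 470 / 1000 = 367.2 → r_n = 367.2 kN.
Interior bolts: l_c = 85 − 27 = 58 mm → 1.2 × 58 × 14 × 470 / 1000 = 458 → r_n = 379 kN.
R_n = 1 × 367.2 + 4 × 379 = 1883 kN.
Design strength φR_n = 0.75 × 1883 = 1410 kN.

1410 kN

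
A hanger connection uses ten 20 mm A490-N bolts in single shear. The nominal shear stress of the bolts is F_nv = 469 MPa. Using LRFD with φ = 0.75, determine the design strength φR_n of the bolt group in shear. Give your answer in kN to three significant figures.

1110 kN

A_b = π × 20² / 4 = 314.2 mm².
R_n = F_nv · A_b · n · n_s = 469 × 314.2 × 10 × 1 / 1000 = 1473 kN.
Design strength φR_n = 0.75 × 1473 = 1110 kN.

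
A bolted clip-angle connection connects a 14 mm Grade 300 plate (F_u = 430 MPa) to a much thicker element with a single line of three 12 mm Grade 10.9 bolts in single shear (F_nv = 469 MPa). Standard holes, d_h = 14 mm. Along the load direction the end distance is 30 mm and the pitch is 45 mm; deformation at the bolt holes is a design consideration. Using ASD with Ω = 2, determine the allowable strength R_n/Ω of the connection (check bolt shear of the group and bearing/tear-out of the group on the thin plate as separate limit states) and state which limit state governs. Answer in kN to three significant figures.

79.6 kN (bolt shear governs)

Bolt shear: A_b = π·12²/4 = 113.1 mm²; R_n = 469 × 113.1 × 3 × 1 / 1000 = 159.1 kN → 159.1 / 2 = 79.6 kN.
Bearing (1.2 l_c t F_u ≤ 2.4 d t F_u): upper limit = 2.4·12·14·430 / 1000 = 173.4 kN.
  Edge l_c = 30 − 14/2 = 23 → r_n = 166.2 kN; interior l_c = 45 − 14 = 31 → r_n = 173.4 kN.
  R_n,bearing = 1·166.2 + 2·173.4 = 512.9 kN → 512.9 / 2 = 256 kN.
Bolt shear governs: 79.6 kN.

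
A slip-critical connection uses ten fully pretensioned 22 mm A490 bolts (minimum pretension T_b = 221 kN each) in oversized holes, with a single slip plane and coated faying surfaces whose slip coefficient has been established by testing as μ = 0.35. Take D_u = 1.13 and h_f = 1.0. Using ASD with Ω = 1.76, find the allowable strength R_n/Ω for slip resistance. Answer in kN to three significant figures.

497 kN

R_n = μ · D_u · h_f · T_b · n_s · n_b = 0.35 × 1.13 × 1.0 × 221 × 1 × 10 = 874.1 kN.
Allowable strength R_n/Ω = 874.1 / 1.76 = 497 kN.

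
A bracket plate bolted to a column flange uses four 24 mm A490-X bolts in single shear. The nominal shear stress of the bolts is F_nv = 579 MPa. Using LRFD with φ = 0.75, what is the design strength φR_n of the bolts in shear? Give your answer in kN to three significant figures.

A_b = π × 24² / 4 = 452.4 mm².
R_n = F_nv · A_b · n · n_s = 579 × 452.4 × 4 × 1 / 1000 = 1048 kN.
Design strength φR_n = 0.75 × 1048 = 786 kN.

786 kN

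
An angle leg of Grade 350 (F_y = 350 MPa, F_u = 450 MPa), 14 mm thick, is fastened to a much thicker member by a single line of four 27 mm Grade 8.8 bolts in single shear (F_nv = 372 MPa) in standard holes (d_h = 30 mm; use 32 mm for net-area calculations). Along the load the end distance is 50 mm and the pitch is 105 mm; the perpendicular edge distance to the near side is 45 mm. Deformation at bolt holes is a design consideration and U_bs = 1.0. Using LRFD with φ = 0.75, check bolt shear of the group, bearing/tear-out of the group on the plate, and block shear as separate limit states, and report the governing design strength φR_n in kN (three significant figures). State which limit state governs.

Bolt shear: A_b = π·27²/4 = 572.6 mm²; R_n = 372 × 572.6 × 4 × 1 / 1000 = 852 kN → 0.75 × 852 = 639 kN.
Bearing: edge l_c = 35, r_n = 264.6 kN; interior l_c = 75, r_n = 408.2 kN; R_n = 264.6 + 3·408.2 = 1489 kN → 1120 kN.
Block shear: A_gv = 5110, A_nv = 3542, A_nt = 406 mm²; R_n = min(0.6F_uA_nv, 0.6F_yA_gv) + U_bs·F_u·A_nt = 1139 kN → 854 kN.
Bolt shear governs: 639 kN.

639 kN (bolt shear governs)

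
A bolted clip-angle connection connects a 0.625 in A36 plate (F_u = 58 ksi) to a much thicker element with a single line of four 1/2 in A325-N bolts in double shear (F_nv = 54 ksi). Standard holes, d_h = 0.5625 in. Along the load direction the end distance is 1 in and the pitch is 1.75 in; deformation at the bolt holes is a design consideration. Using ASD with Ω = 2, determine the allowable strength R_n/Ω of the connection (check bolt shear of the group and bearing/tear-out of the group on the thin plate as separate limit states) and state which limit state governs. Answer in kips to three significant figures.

42.4 kips (bolt shear governs)

Bolt shear: A_b = π·0.5²/4 = 0.1963 in²; R_n = 54 × 0.1963 × 4 × 2 = 84.82 kips → 84.82 / 2 = 42.4 kips.
Bearing (1.2 l_c t F_u ≤ 2.4 d t F_u): upper limit = 2.4·0.5·0.625·58 = 43.5 kips.
  Edge l_c = 1 − 0.5625/2 = 0.7188 → r_n = 31.27 kips; interior l_c = 1.75 − 0.5625 = 1.188 → r_n = 43.5 kips.
  R_n,bearing = 1·31.27 + 3·43.5 = 161.8 kips → 161.8 / 2 = 80.9 kips.
Bolt shear governs: 42.4 kips.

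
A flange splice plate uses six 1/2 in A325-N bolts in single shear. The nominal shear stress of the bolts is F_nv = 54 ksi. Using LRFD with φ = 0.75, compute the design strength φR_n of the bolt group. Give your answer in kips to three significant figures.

A_b = π × 0.5² / 4 = 0.1963 in².
R_n = F_nv · A_b · n · n_s = 54 × 0.1963 × 6 × 1 = 63.62 kips.
Design strength φR_n = 0.75 × 63.62 = 47.7 kips.

47.7 kips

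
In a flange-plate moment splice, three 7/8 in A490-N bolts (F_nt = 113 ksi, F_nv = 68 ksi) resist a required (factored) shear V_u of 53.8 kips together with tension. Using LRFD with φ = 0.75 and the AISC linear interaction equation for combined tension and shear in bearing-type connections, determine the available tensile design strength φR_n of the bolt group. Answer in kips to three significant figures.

109 kips

A_b = π·0.875²/4 = 0.6013 in²; f_rv = 53.8 / (3 × 0.6013) = 29.82 ksi.
F'_nt = 1.3 F_nt − (F_nt / φF_nv) f_rv = 1.3·113 − (113/(0.75·68))·29.82 = 80.82 ksi, capped at F_nt → F'_nt = 80.82 ksi.
R_n = F'_nt · A_b · n = 80.82 × 0.6013 × 3 = 145.8 kips.
Design strength φR_n = 0.75 × 145.8 = 109 kips.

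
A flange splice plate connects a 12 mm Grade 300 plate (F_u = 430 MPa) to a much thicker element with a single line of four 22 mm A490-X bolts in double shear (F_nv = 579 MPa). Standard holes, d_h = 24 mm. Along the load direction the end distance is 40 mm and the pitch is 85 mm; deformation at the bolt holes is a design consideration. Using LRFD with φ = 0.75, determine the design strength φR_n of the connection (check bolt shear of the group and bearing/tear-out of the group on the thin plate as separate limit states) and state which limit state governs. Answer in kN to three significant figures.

Bolt shear: A_b = π·22²/4 = 380.1 mm²; R_n = 579 × 380.1 × 4 × 2 / 1000 = 1761 kN → 0.75 × 1761 = 1320 kN.
Bearing (1.2 l_c t F_u ≤ 2.4 d t F_u): upper limit = 2.4·22·12·430 / 1000 = 272.4 kN.
  Edge l_c = 40 − 24/2 = 28 → r_n = 173.4 kN; interior l_c = 85 − 24 = 61 → r_n = 272.4 kN.
  R_n,bearing = 1·173.4 + 3·272.4 = 990.7 kN → 0.75 × 990.7 = 743 kN.
Bearing governs: 743 kN.

743 kN (bearing governs)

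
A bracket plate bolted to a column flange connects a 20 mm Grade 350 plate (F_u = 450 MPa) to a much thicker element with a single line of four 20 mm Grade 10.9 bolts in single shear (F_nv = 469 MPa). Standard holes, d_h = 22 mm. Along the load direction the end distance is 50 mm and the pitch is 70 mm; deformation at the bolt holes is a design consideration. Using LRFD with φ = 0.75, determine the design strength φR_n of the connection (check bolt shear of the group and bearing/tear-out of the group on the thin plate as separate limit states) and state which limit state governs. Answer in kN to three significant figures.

442 kN (bolt shear governs)

Bolt shear: A_b = π·20²/4 = 314.2 mm²; R_n = 469 × 314.2 × 4 × 1 / 1000 = 589.4 kN → 0.75 × 589.4 = 442 kN.
Bearing (1.2 l_c t F_u ≤ 2.4 d t F_u): upper limit = 2.4·20·20·450 / 1000 = 432 kN.
  Edge l_c = 50 − 22/2 = 39 → r_n = 421.2 kN; interior l_c = 70 − 22 = 48 → r_n = 432 kN.
  R_n,bearing = 1·421.2 + 3·432 = 1717 kN → 0.75 × 1717 = 1290 kN.
Bolt shear governs: 442 kN.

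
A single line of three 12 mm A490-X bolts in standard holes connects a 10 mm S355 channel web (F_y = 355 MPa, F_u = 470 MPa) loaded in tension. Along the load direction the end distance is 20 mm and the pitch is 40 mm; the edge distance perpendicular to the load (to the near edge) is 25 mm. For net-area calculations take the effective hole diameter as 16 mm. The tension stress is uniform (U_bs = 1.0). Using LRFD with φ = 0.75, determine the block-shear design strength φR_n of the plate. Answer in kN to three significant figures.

Shear plane L_v = 20 + 2·40 = 100 mm; A_gv = 100 × 10 = 1000 mm².
A_nv = (100 − 2.5·16) × 10 = 600 mm².
A_nt = (25 − 0.5·16) × 10 = 170 mm².
0.6 F_u A_nv = 169.2 kN; 0.6 F_y A_gv = 213 kN → shear rupture governs the shear term.
R_n = 169.2 + 1.0 × 470 × 170 / 1000 = 249.1 kN.
Design strength φR_n = 0.75 × 249.1 = 187 kN.

187 kN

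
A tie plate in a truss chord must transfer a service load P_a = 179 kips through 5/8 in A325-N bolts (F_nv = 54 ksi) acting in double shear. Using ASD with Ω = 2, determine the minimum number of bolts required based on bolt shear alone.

A_b = π·0.625²/4 = 0.3068 in².
Per-bolt allowable strength R_n/Ω = 54 × 0.3068 × 2 / 2 = 16.57 kips.
n ≥ 179 / 16.57 = 10.8 → use 11 bolts.

11 bolts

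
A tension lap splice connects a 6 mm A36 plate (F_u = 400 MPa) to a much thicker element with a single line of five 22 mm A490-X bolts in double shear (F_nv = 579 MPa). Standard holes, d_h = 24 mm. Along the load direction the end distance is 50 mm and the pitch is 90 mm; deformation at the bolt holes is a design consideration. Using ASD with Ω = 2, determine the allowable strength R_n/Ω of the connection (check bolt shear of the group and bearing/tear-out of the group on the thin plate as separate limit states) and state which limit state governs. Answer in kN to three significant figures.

Bolt shear: A_b = π·22²/4 = 380.1 mm²; R_n = 579 × 380.1 × 5 × 2 / 1000 = 2201 kN → 2201 / 2 = 1100 kN.
Bearing (1.2 l_c t F_u ≤ 2.4 d t F_u): upper limit = 2.4·22·6·400 / 1000 = 126.7 kN.
  Edge l_c = 50 − 24/2 = 38 → r_n = 109.4 kN; interior l_c = 90 − 24 = 66 → r_n = 126.7 kN.
  R_n,bearing = 1·109.4 + 4·126.7 = 616.3 kN → 616.3 / 2 = 308 kN.
Bearing governs: 308 kN.

308 kN (bearing governs)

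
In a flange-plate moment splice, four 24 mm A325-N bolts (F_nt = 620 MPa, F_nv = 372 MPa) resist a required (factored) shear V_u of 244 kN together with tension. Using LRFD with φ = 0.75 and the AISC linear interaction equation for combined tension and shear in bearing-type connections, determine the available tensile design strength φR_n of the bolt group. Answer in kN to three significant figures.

A_b = π·24²/4 = 452.4 mm²; f_rv = 244 × 1000 / (4 × 452.4) = 134.8 MPa.
F'_nt = 1.3 F_nt − (F_nt / φF_nv) f_rv = 1.3·620 − (620/(0.75·372))·134.8 = 506.4 MPa, capped at F_nt → F'_nt = 506.4 MPa.
R_n = F'_nt · A_b · n = 506.4 × 452.4 × 4 / 1000 = 916.3 kN.
Design strength φR_n = 0.75 × 916.3 = 687 kN.

687 kN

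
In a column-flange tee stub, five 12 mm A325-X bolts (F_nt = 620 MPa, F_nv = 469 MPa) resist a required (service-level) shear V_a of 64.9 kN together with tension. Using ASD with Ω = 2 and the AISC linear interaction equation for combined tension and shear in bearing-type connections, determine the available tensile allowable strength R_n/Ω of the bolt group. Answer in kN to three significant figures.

A_b = π·12²/4 = 113.1 mm²; f_rv = 64.9 × 1000 / (5 × 113.1) = 114.8 MPa.
F'_nt = 1.3 F_nt − (Ω F_nt / F_nv) f_rv = 1.3·620 − (2·620/469)·114.8 = 502.6 MPa, capped at F_nt → F'_nt = 502.6 MPa.
R_n = F'_nt · A_b · n = 502.6 × 113.1 × 5 / 1000 = 284.2 kN.
Allowable strength R_n/Ω = 284.2 / 2 = 142 kN.

142 kN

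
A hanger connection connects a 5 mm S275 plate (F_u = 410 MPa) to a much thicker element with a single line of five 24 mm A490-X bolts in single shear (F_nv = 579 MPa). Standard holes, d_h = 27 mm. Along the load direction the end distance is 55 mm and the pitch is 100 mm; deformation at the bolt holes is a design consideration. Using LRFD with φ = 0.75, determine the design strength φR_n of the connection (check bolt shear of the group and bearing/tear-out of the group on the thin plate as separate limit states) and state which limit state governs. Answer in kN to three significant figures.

Bolt shear: A_b = π·24²/4 = 452.4 mm²; R_n = 579 × 452.4 × 5 × 1 / 1000 = 1310 kN → 0.75 × 1310 = 982 kN.
Bearing (1.2 l_c t F_u ≤ 2.4 d t F_u): upper limit = 2.4·24·5·410 / 1000 = 118.1 kN.
  Edge l_c = 55 − 27/2 = 41.5 → r_n = 102.1 kN; interior l_c = 100 − 27 = 73 → r_n = 118.1 kN.
  R_n,bearing = 1·102.1 + 4·118.1 = 574.4 kN → 0.75 × 574.4 = 431 kN.
Bearing governs: 431 kN.

431 kN (bearing governs)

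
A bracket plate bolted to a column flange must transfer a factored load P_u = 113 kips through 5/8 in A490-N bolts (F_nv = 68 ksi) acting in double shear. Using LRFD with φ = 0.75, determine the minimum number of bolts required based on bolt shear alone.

A_b = π·0.625²/4 = 0.3068 in².
Per-bolt design strength φR_n = 0.75 × 68 × 0.3068 × 2 = 31.29 kips.
n ≥ 113 / 31.29 = 3.611 → use 4 bolts.

4 bolts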